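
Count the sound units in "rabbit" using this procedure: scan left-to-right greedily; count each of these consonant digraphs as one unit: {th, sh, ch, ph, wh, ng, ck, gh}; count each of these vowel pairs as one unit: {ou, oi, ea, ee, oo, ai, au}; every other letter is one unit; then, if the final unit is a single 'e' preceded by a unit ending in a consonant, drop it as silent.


Word: "rabbit" (6 letters)
Left-to-right scan:
  [1] 'r' (letter)
  [2] 'a' (letter)
  [3] 'b' (letter)
  [4] 'b' (letter)
  [5] 'i' (letter)
  [6] 't' (letter)
Units from scan: 6
Sound units = 6 units


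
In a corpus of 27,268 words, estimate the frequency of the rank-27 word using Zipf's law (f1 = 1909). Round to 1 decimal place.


Zipf's law: f(r) = f(1) / r
f(1) = 1909
f(27) = 1909 / 27
= 70.7 occurrences


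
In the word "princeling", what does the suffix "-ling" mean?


Suffix: -ling
Example: princeling (prince + -ling)
Meaning = small / young


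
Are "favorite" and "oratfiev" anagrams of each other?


Word 1: "favorite" → sorted: aefiortv
Word 2: "oratfiev" → sorted: aefiortv
Same letters? aefiortv == aefiortv
Anagram = Yes


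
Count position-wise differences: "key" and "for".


Comparing character by character (same length = 3):
  Pos 0: 'k' vs 'f' !=
  Pos 1: 'e' vs 'o' !=
  Pos 2: 'y' vs 'r' !=
Hamming distance = 3


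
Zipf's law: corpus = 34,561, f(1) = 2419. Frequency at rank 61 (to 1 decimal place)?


Zipf's law: f(r) = f(1) / r
f(1) = 2419
f(61) = 2419 / 61
= 39.7 occurrences


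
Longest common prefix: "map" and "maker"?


Word 1: "map"
Word 2: "maker"
Comparing from start:
  Pos 0: 'm' == 'm'
  Pos 1: 'a' == 'a'
  Pos 2: 'p' != 'k' (stop)
LCP = "ma" (length 2)


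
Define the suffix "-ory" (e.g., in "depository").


Suffix: -ory
Example: depository = deposit + -ory
Meaning = relating to / place for


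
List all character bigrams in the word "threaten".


Word: "threaten" (length 8)
Number of bigrams = 8 - 2 + 1 = 7
  Position 0: "th"
  Position 1: "hr"
  Position 2: "re"
  Position 3: "ea"
  Position 4: "at"
  Position 5: "te"
  Position 6: "en"
Bigrams = "th", "hr", "re", "ea", "at", "te", "en"


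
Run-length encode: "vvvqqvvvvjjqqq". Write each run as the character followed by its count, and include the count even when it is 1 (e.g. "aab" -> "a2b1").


String: "vvvqqvvvvjjqqq"
Scanning for consecutive runs:
  'v' x 3
  'q' x 2
  'v' x 4
  'j' x 2
  'q' x 3
RLE = "v3q2v4j2q3"


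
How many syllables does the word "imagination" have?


Word: "imagination"
Syllable breakdown: i-mag-i-na-tion
Counting: 5 parts
= 5 syllables


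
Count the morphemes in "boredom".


Word: "boredom"
Morphemes: bore / -dom
Each morpheme carries meaning
= 2 morphemes


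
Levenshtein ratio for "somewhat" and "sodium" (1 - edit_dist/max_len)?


Word 1: "somewhat" (length 8)
Word 2: "sodium" (length 6)
One optimal edit sequence:
  1. keep 's'
  2. keep 'o'
  3. delete 'm'  (+1)
  4. delete 'e'  (+1)
  5. substitute 'w' -> 'd'  (+1)
  6. substitute 'h' -> 'i'  (+1)
  7. substitute 'a' -> 'u'  (+1)
  8. substitute 't' -> 'm'  (+1)
Edit distance = 6
Max length = max(8, 6) = 8
Similarity = 1 - 6/8
= 0.2500


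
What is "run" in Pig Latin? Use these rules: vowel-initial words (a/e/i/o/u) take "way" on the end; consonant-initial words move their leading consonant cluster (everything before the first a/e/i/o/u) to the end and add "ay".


Word: "run"
Starts with consonant(s) → move to end, add 'ay'
Consonant cluster: "r"
Pig Latin = "unray"


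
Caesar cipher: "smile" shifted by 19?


Word: "smile"
Shift: 19
Each letter → (letter + shift) mod 26:
  's' (18) + 19 = 11 → 'l'
  'm' (12) + 19 = 5 → 'f'
  'i' (8) + 19 = 1 → 'b'
  'l' (11) + 19 = 4 → 'e'
  'e' (4) + 19 = 23 → 'x'
Result = "lfbex"


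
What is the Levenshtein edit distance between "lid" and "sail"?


Word 1: "lid" (length 3)
Word 2: "sail" (length 4)
One optimal edit sequence (insert/delete/substitute each cost 1):
  1. insert 's'  (+1)
  2. substitute 'l' -> 'a'  (+1)
  3. keep 'i'
  4. substitute 'd' -> 'l'  (+1)
Total edit operations: 3
Edit distance = 3


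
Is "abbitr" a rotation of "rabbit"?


Word: "rabbit", Candidate: "abbitr"
Method: check if candidate is substring of word+word
"rabbitrabbit" contains "abbitr"? Yes
Is rotation = Yes


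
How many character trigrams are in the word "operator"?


Word: "operator" (length 8)
Number of 3-grams = length - 3 + 1 = 8 - 3 + 1
= 6


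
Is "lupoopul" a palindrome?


Word: "lupoopul"
Reversed: "lupoopul"
Forward == Backward? lupoopul == lupoopul
Palindrome = Yes


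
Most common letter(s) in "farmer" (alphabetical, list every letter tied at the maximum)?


Word: "farmer"
Letter counts:
  'a': 1
  'e': 1
  'f': 1
  'm': 1
  'r': 2
Maximum count = 2
Most frequent = 'r' (2 times each)


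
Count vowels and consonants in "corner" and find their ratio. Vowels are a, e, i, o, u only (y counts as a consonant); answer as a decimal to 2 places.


Word: "corner"
Vowels (a,e,i,o,u): 2
Consonants: 4
Ratio = 2/4
= 0.50


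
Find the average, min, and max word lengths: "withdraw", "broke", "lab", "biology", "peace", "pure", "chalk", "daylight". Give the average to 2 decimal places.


Lengths: "withdraw"=8, "broke"=5, "lab"=3, "biology"=7, "peace"=5, "pure"=4, "chalk"=5, "daylight"=8
Sum = 45, Count = 8
Average = 45/8 = 5.63
= avg=5.63, min=3, max=8


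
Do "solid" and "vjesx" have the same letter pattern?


Pattern of "solid": [0, 1, 2, 3, 4]
Pattern of "vjesx": [0, 1, 2, 3, 4]
Patterns match
Same pattern = Yes


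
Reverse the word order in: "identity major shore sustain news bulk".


Original: "identity major shore sustain news bulk"
Words (1..n): identity | major | shore | sustain | news | bulk
Reversed (n..1): bulk | news | sustain | shore | major | identity
Result = "bulk news sustain shore major identity"


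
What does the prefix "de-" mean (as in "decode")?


Prefix: de-
As in: decode -> de- + code
Meaning = remove / reverse


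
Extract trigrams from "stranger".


Word: "stranger" (length 8)
Number of trigrams = 8 - 3 + 1 = 6
  Position 0: "str"
  Position 1: "tra"
  Position 2: "ran"
  Position 3: "ang"
  Position 4: "nge"
  Position 5: "ger"
Trigrams = "str", "tra", "ran", "ang", "nge", "ger"


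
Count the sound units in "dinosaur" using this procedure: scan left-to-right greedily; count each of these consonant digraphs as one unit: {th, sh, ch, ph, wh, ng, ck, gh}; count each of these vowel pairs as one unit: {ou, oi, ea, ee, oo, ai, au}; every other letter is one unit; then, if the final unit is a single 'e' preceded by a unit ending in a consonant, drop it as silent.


Word: "dinosaur" (8 letters)
Left-to-right scan:
  (1) 'd' (letter)
  (2) 'i' (letter)
  (3) 'n' (letter)
  (4) 'o' (letter)
  (5) 's' (letter)
  (6) 'au' (vowel-pair)
  (7) 'r' (letter)
Units from scan: 7
Sound units = 7 units


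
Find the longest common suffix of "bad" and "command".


Word 1: "bad"
Word 2: "command"
Comparing from end:
  Pos -1: 'd' == 'd'
  Pos -2: 'a' != 'n' (stop)
LCS = "d" (length 1)


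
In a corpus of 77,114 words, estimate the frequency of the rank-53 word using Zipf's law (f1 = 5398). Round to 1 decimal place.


Zipf's law: f(r) = f(1) / r
f(1) = 5398
f(53) = 5398 / 53
= 101.8 occurrences


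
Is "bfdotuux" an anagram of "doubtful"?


Word 1: "doubtful" → sorted: bdflotuu
Word 2: "bfdotuux" → sorted: bdfotuux
Same letters? bdflotuu != bdfotuux
Anagram = No


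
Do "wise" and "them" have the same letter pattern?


Pattern of "wise": [0, 1, 2, 3]
Pattern of "them": [0, 1, 2, 3]
Patterns match
Same pattern = Yes


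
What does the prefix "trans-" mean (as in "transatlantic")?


Prefix: trans-
Example: transatlantic = trans- + atlantic
Meaning = across


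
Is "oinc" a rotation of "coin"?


Word: "coin", Candidate: "oinc"
Method: check if candidate is substring of word+word
"coincoin" contains "oinc"? Yes
Is rotation = Yes


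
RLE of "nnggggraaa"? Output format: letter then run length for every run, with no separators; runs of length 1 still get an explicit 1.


String: "nnggggraaa"
Scanning for consecutive runs:
  'n' x 2
  'g' x 4
  'r' x 1
  'a' x 3
RLE = "n2g4r1a3"


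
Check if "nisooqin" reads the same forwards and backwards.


Word: "nisooqin"
Reversed: "niqoosin"
Forward == Backward? nisooqin != niqoosin
Palindrome = No


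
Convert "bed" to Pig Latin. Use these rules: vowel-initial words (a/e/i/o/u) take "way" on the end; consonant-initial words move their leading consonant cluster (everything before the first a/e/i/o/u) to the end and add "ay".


Word: "bed"
Starts with consonant(s) → move to end, add 'ay'
Consonant cluster: "b"
Pig Latin = "edbay"


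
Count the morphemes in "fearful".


Word: "fearful"
Morphemes: fear / -ful
Each morpheme carries meaning
= 2 morphemes


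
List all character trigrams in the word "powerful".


Word: "powerful" (length 8)
Number of trigrams = 8 - 3 + 1 = 6
  Position 0: "pow"
  Position 1: "owe"
  Position 2: "wer"
  Position 3: "erf"
  Position 4: "rfu"
  Position 5: "ful"
Trigrams = "pow", "owe", "wer", "erf", "rfu", "ful"


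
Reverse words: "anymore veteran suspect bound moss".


Original: "anymore veteran suspect bound moss"
Words (1..n): anymore | veteran | suspect | bound | moss
Reversed (n..1): moss | bound | suspect | veteran | anymore
Result = "moss bound suspect veteran anymore"


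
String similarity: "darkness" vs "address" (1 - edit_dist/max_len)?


Word 1: "darkness" (length 8)
Word 2: "address" (length 7)
One optimal edit sequence:
  1. delete 'd'  (+1)
  2. keep 'a'
  3. substitute 'r' -> 'd'  (+1)
  4. substitute 'k' -> 'd'  (+1)
  5. substitute 'n' -> 'r'  (+1)
  6. keep 'e'
  7. keep 's'
  8. keep 's'
Edit distance = 4
Max length = max(8, 7) = 8
Similarity = 1 - 4/8
= 0.5000


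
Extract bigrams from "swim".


Word: "swim" (length 4)
Number of bigrams = 4 - 2 + 1 = 3
  Position 0: "sw"
  Position 1: "wi"
  Position 2: "im"
Bigrams = "sw", "wi", "im"


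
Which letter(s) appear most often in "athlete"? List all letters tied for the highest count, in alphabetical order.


Word: "athlete"
Letter counts:
  'a': 1
  'e': 2
  'h': 1
  'l': 1
  't': 2
Maximum count = 2
Most frequent = 'e', 't' (2 times each)


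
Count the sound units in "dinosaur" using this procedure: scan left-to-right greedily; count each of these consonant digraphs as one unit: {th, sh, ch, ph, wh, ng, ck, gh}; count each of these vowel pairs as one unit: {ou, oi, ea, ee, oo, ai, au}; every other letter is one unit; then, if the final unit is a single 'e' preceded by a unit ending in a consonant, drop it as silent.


Word: "dinosaur" (8 letters)
Left-to-right scan:
  (1) 'd' (letter)
  (2) 'i' (letter)
  (3) 'n' (letter)
  (4) 'o' (letter)
  (5) 's' (letter)
  (6) 'au' (vowel-pair)
  (7) 'r' (letter)
Units from scan: 7
Sound units = 7 units


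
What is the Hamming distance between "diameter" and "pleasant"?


Comparing character by character (same length = 8):
  Pos 0: 'd' vs 'p' !=
  Pos 1: 'i' vs 'l' !=
  Pos 2: 'a' vs 'e' !=
  Pos 3: 'm' vs 'a' !=
  Pos 4: 'e' vs 's' !=
  Pos 5: 't' vs 'a' !=
  Pos 6: 'e' vs 'n' !=
  Pos 7: 'r' vs 't' !=
Hamming distance = 8


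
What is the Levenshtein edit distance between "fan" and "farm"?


Word 1: "fan" (length 3)
Word 2: "farm" (length 4)
One optimal edit sequence (insert/delete/substitute each cost 1):
  1. keep 'f'
  2. keep 'a'
  3. insert 'r'  (+1)
  4. substitute 'n' -> 'm'  (+1)
Total edit operations: 2
Edit distance = 2


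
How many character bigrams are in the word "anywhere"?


Word: "anywhere" (length 8)
Number of 2-grams = length - 2 + 1 = 8 - 2 + 1
= 7


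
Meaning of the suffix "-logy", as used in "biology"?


Suffix: -logy
Example: biology = bio- + -logy
Meaning = study of


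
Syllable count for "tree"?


Word: "tree"
Syllable breakdown: tree
Counting: 1 part
= 1 syllable


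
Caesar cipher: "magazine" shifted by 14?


Word: "magazine"
Shift: 14
Each letter → (letter + shift) mod 26:
  'm' (12) + 14 = 0 → 'a'
  'a' (0) + 14 = 14 → 'o'
  'g' (6) + 14 = 20 → 'u'
  'a' (0) + 14 = 14 → 'o'
  'z' (25) + 14 = 13 → 'n'
  'i' (8) + 14 = 22 → 'w'
  'n' (13) + 14 = 1 → 'b'
  'e' (4) + 14 = 18 → 's'
Result = "aouonwbs"


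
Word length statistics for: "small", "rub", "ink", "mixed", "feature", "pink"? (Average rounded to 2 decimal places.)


Lengths: "small"=5, "rub"=3, "ink"=3, "mixed"=5, "feature"=7, "pink"=4
Sum = 27, Count = 6
Average = 27/6 = 4.50
= avg=4.50, min=3, max=7


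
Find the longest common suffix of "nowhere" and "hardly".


Word 1: "nowhere"
Word 2: "hardly"
Comparing from end:
  Pos -1: 'e' != 'y' (stop)
LCS = "" (length 0)


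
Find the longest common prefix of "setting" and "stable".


Word 1: "setting"
Word 2: "stable"
Comparing from start:
  Pos 0: 's' == 's'
  Pos 1: 'e' != 't' (stop)
LCP = "s" (length 1)


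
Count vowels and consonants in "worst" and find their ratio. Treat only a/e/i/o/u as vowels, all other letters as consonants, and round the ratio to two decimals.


Word: "worst"
Vowels (a,e,i,o,u): 1
Consonants: 4
Ratio = 1/4
= 0.25


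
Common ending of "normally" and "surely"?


Word 1: "normally"
Word 2: "surely"
Comparing from end:
  Pos -1: 'y' == 'y'
  Pos -2: 'l' == 'l'
  Pos -3: 'l' != 'e' (stop)
LCS = "ly" (length 2)


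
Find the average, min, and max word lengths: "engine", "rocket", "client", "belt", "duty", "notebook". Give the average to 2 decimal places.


Lengths: "engine"=6, "rocket"=6, "client"=6, "belt"=4, "duty"=4, "notebook"=8
Sum = 34, Count = 6
Average = 34/6 = 5.67
= avg=5.67, min=4, max=8


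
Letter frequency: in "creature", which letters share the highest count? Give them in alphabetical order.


Word: "creature"
Letter counts:
  'a': 1
  'c': 1
  'e': 2
  'r': 2
  't': 1
  'u': 1
Maximum count = 2
Most frequent = 'e', 'r' (2 times each)


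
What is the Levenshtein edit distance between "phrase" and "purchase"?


Word 1: "phrase" (length 6)
Word 2: "purchase" (length 8)
One optimal edit sequence (insert/delete/substitute each cost 1):
  1. keep 'p'
  2. substitute 'h' -> 'u'  (+1)
  3. keep 'r'
  4. insert 'c'  (+1)
  5. insert 'h'  (+1)
  6. keep 'a'
  7. keep 's'
  8. keep 'e'
Total edit operations: 3
Edit distance = 3


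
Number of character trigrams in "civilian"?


Word: "civilian" (length 8)
Number of 3-grams = length - 3 + 1 = 8 - 3 + 1
= 6


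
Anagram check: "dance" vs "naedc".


Word 1: "dance" → sorted: acden
Word 2: "naedc" → sorted: acden
Same letters? acden == acden
Anagram = Yes


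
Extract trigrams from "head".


Word: "head" (length 4)
Number of trigrams = 4 - 3 + 1 = 2
  Position 0: "hea"
  Position 1: "ead"
Trigrams = "hea", "ead"


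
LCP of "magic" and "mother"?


Word 1: "magic"
Word 2: "mother"
Comparing from start:
  Pos 0: 'm' == 'm'
  Pos 1: 'a' != 'o' (stop)
LCP = "m" (length 1)


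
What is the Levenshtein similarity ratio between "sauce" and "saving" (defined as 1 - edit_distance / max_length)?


Word 1: "sauce" (length 5)
Word 2: "saving" (length 6)
One optimal edit sequence:
  1. keep 's'
  2. keep 'a'
  3. insert 'v'  (+1)
  4. substitute 'u' -> 'i'  (+1)
  5. substitute 'c' -> 'n'  (+1)
  6. substitute 'e' -> 'g'  (+1)
Edit distance = 4
Max length = max(5, 6) = 6
Similarity = 1 - 4/6
= 0.3333


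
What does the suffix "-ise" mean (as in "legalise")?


Suffix: -ise
As in: legalise -> legal + -ise
Meaning = to make


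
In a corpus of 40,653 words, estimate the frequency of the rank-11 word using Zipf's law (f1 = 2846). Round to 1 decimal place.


Zipf's law: f(r) = f(1) / r
f(1) = 2846
f(11) = 2846 / 11
= 258.7 occurrences


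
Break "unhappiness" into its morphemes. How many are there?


Word: "unhappiness"
Morphemes: un- + happi + -ness
Each morpheme carries meaning
= 3 morphemes


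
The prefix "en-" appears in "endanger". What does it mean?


Prefix: en-
Example: endanger (en- + danger)
Meaning = cause to / put into


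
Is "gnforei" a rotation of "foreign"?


Word: "foreign", Candidate: "gnforei"
Method: check if candidate is substring of word+word
"foreignforeign" contains "gnforei"? Yes
Is rotation = Yes


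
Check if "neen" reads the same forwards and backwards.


Word: "neen"
Reversed: "neen"
Forward == Backward? neen == neen
Palindrome = Yes


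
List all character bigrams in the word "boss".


Word: "boss" (length 4)
Number of bigrams = 4 - 2 + 1 = 3
  Position 0: "bo"
  Position 1: "os"
  Position 2: "ss"
Bigrams = "bo", "os", "ss"


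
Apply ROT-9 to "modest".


Word: "modest"
Shift: 9
Each letter → (letter + shift) mod 26:
  'm' (12) + 9 = 21 → 'v'
  'o' (14) + 9 = 23 → 'x'
  'd' (3) + 9 = 12 → 'm'
  'e' (4) + 9 = 13 → 'n'
  's' (18) + 9 = 1 → 'b'
  't' (19) + 9 = 2 → 'c'
Result = "vxmnbc"


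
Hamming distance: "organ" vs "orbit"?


Comparing character by character (same length = 5):
  Pos 0: 'o' vs 'o' =
  Pos 1: 'r' vs 'r' =
  Pos 2: 'g' vs 'b' !=
  Pos 3: 'a' vs 'i' !=
  Pos 4: 'n' vs 't' !=
Hamming distance = 3


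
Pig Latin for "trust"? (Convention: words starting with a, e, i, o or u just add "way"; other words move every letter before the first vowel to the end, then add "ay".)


Word: "trust"
Starts with consonant(s) → move to end, add 'ay'
Consonant cluster: "tr"
Pig Latin = "usttray"


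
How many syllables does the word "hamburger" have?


Word: "hamburger"
Syllable breakdown: ham-bur-ger
Counting: 3 parts
= 3 syllables


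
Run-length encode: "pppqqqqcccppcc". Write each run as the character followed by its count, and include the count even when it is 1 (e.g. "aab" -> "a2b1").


String: "pppqqqqcccppcc"
Scanning for consecutive runs:
  'p' x 3
  'q' x 4
  'c' x 3
  'p' x 2
  'c' x 2
RLE = "p3q4c3p2c2"


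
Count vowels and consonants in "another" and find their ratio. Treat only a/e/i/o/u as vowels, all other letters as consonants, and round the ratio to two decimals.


Word: "another"
Vowels (a,e,i,o,u): 3
Consonants: 4
Ratio = 3/4
= 0.75


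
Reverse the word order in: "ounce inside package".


Original: "ounce inside package"
Words (1..n): ounce | inside | package
Reversed (n..1): package | inside | ounce
Result = "package inside ounce"


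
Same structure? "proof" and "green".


Pattern of "proof": [0, 1, 2, 2, 3]
Pattern of "green": [0, 1, 2, 2, 3]
Patterns match
Same pattern = Yes


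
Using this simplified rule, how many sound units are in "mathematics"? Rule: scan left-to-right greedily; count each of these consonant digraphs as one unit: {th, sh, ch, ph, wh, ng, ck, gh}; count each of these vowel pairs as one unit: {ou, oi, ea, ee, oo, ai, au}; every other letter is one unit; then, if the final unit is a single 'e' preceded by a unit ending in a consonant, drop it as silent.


Word: "mathematics" (11 letters)
Left-to-right scan:
  1. 'm' (letter)
  2. 'a' (letter)
  3. 'th' (digraph)
  4. 'e' (letter)
  5. 'm' (letter)
  6. 'a' (letter)
  7. 't' (letter)
  8. 'i' (letter)
  9. 'c' (letter)
  10. 's' (letter)
Units from scan: 10
Sound units = 10 units


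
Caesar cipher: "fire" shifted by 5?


Word: "fire"
Shift: 5
Each letter → (letter + shift) mod 26:
  'f' (5) + 5 = 10 → 'k'
  'i' (8) + 5 = 13 → 'n'
  'r' (17) + 5 = 22 → 'w'
  'e' (4) + 5 = 9 → 'j'
Result = "knwj"


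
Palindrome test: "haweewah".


Word: "haweewah"
Reversed: "haweewah"
Forward == Backward? haweewah == haweewah
Palindrome = Yes


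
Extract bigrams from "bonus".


Word: "bonus" (length 5)
Number of bigrams = 5 - 2 + 1 = 4
  Position 0: "bo"
  Position 1: "on"
  Position 2: "nu"
  Position 3: "us"
Bigrams = "bo", "on", "nu", "us"


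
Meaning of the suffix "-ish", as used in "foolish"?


Suffix: -ish
As in: foolish -> fool + -ish
Meaning = somewhat / having the qualities of


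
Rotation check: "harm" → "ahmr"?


Word: "harm", Candidate: "ahmr"
Method: check if candidate is substring of word+word
"harmharm" contains "ahmr"? No
Is rotation = No


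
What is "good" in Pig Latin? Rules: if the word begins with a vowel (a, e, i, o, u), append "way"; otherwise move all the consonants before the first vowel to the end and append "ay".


Word: "good"
Starts with consonant(s) → move to end, add 'ay'
Consonant cluster: "g"
Pig Latin = "oodgay"


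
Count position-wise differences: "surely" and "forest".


Comparing character by character (same length = 6):
  Pos 0: 's' vs 'f' !=
  Pos 1: 'u' vs 'o' !=
  Pos 2: 'r' vs 'r' =
  Pos 3: 'e' vs 'e' =
  Pos 4: 'l' vs 's' !=
  Pos 5: 'y' vs 't' !=
Hamming distance = 4


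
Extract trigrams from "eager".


Word: "eager" (length 5)
Number of trigrams = 5 - 3 + 1 = 3
  Position 0: "eag"
  Position 1: "age"
  Position 2: "ger"
Trigrams = "eag", "age", "ger"


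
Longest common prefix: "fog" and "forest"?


Word 1: "fog"
Word 2: "forest"
Comparing from start:
  Pos 0: 'f' == 'f'
  Pos 1: 'o' == 'o'
  Pos 2: 'g' != 'r' (stop)
LCP = "fo" (length 2)


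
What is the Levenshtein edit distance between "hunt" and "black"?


Word 1: "hunt" (length 4)
Word 2: "black" (length 5)
One optimal edit sequence (insert/delete/substitute each cost 1):
  1. insert 'b'  (+1)
  2. substitute 'h' -> 'l'  (+1)
  3. substitute 'u' -> 'a'  (+1)
  4. substitute 'n' -> 'c'  (+1)
  5. substitute 't' -> 'k'  (+1)
Total edit operations: 5
Edit distance = 5


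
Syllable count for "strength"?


Word: "strength"
Syllable breakdown: strength
Counting: 1 part
= 1 syllable


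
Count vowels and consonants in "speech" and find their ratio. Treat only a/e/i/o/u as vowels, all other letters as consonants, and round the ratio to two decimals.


Word: "speech"
Vowels (a,e,i,o,u): 2
Consonants: 4
Ratio = 2/4
= 0.50


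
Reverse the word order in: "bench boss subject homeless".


Original: "bench boss subject homeless"
Words (1..n): bench | boss | subject | homeless
Reversed (n..1): homeless | subject | boss | bench
Result = "homeless subject boss bench"


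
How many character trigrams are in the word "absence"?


Word: "absence" (length 7)
Number of 3-grams = length - 3 + 1 = 7 - 3 + 1
= 5


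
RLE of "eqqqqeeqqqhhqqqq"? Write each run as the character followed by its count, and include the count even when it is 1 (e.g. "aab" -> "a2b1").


String: "eqqqqeeqqqhhqqqq"
Scanning for consecutive runs:
  'e' x 1
  'q' x 4
  'e' x 2
  'q' x 3
  'h' x 2
  'q' x 4
RLE = "e1q4e2q3h2q4"


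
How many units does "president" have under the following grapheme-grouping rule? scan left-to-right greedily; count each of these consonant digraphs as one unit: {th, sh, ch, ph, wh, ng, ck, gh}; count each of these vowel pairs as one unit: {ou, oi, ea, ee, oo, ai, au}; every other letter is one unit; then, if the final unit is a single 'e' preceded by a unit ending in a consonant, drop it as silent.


Word: "president" (9 letters)
Left-to-right scan:
  [1] 'p' (letter)
  [2] 'r' (letter)
  [3] 'e' (letter)
  [4] 's' (letter)
  [5] 'i' (letter)
  [6] 'd' (letter)
  [7] 'e' (letter)
  [8] 'n' (letter)
  [9] 't' (letter)
Units from scan: 9
Sound units = 9 units


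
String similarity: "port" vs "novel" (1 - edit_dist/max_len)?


Word 1: "port" (length 4)
Word 2: "novel" (length 5)
One optimal edit sequence:
  1. substitute 'p' -> 'n'  (+1)
  2. keep 'o'
  3. insert 'v'  (+1)
  4. substitute 'r' -> 'e'  (+1)
  5. substitute 't' -> 'l'  (+1)
Edit distance = 4
Max length = max(4, 5) = 5
Similarity = 1 - 4/5
= 0.2000


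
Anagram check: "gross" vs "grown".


Word 1: "gross" → sorted: gorss
Word 2: "grown" → sorted: gnorw
Same letters? gorss != gnorw
Anagram = No


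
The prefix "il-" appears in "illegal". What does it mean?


Prefix: il-
As in: illegal -> il- + legal
Meaning = not


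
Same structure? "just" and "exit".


Pattern of "just": [0, 1, 2, 3]
Pattern of "exit": [0, 1, 2, 3]
Patterns match
Same pattern = Yes


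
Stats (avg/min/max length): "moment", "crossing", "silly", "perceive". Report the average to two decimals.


Lengths: "moment"=6, "crossing"=8, "silly"=5, "perceive"=8
Sum = 27, Count = 4
Average = 27/4 = 6.75
= avg=6.75, min=5, max=8


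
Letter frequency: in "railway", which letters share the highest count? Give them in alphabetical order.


Word: "railway"
Letter counts:
  'a': 2
  'i': 1
  'l': 1
  'r': 1
  'w': 1
  'y': 1
Maximum count = 2
Most frequent = 'a' (2 times each)


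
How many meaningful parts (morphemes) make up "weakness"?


Word: "weakness"
Morphemes: weak | -ness
Each morpheme carries meaning
= 2 morphemes


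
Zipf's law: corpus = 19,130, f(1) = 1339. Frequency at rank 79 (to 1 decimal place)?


Zipf's law: f(r) = f(1) / r
f(1) = 1339
f(79) = 1339 / 79
= 16.9 occurrences


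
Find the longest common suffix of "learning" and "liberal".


Word 1: "learning"
Word 2: "liberal"
Comparing from end:
  Pos -1: 'g' != 'l' (stop)
LCS = "" (length 0)


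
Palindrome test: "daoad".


Word: "daoad"
Reversed: "daoad"
Forward == Backward? daoad == daoad
Palindrome = Yes


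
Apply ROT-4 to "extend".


Word: "extend"
Shift: 4
Each letter → (letter + shift) mod 26:
  'e' (4) + 4 = 8 → 'i'
  'x' (23) + 4 = 1 → 'b'
  't' (19) + 4 = 23 → 'x'
  'e' (4) + 4 = 8 → 'i'
  'n' (13) + 4 = 17 → 'r'
  'd' (3) + 4 = 7 → 'h'
Result = "ibxirh"


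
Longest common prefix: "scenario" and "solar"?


Word 1: "scenario"
Word 2: "solar"
Comparing from start:
  Pos 0: 's' == 's'
  Pos 1: 'c' != 'o' (stop)
LCP = "s" (length 1)


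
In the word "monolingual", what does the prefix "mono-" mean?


Prefix: mono-
Example: monolingual (mono- + lingual)
Meaning = one


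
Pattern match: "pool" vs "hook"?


Pattern of "pool": [0, 1, 1, 2]
Pattern of "hook": [0, 1, 1, 2]
Patterns match
Same pattern = Yes


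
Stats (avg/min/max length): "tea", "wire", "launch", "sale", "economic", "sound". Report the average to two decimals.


Lengths: "tea"=3, "wire"=4, "launch"=6, "sale"=4, "economic"=8, "sound"=5
Sum = 30, Count = 6
Average = 30/6 = 5.00
= avg=5.00, min=3, max=8


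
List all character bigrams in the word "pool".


Word: "pool" (length 4)
Number of bigrams = 4 - 2 + 1 = 3
  Position 0: "po"
  Position 1: "oo"
  Position 2: "ol"
Bigrams = "po", "oo", "ol"


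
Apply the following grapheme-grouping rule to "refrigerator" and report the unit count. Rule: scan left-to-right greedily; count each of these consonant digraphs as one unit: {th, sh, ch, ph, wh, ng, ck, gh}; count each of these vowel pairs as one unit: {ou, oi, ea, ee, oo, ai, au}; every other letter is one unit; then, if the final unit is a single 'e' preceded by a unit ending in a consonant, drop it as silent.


Word: "refrigerator" (12 letters)
Left-to-right scan:
  (1) 'r' (letter)
  (2) 'e' (letter)
  (3) 'f' (letter)
  (4) 'r' (letter)
  (5) 'i' (letter)
  (6) 'g' (letter)
  (7) 'e' (letter)
  (8) 'r' (letter)
  (9) 'a' (letter)
  (10) 't' (letter)
  (11) 'o' (letter)
  (12) 'r' (letter)
Units from scan: 12
Sound units = 12 units


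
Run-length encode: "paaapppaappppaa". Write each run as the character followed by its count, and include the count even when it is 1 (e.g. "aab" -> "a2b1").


String: "paaapppaappppaa"
Scanning for consecutive runs:
  'p' x 1
  'a' x 3
  'p' x 3
  'a' x 2
  'p' x 4
  'a' x 2
RLE = "p1a3p3a2p4a2"


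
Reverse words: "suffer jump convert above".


Original: "suffer jump convert above"
Words (1..n): suffer | jump | convert | above
Reversed (n..1): above | convert | jump | suffer
Result = "above convert jump suffer"


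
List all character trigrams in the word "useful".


Word: "useful" (length 6)
Number of trigrams = 6 - 3 + 1 = 4
  Position 0: "use"
  Position 1: "sef"
  Position 2: "efu"
  Position 3: "ful"
Trigrams = "use", "sef", "efu", "ful"


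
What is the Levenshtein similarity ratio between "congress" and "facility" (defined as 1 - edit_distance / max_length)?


Word 1: "congress" (length 8)
Word 2: "facility" (length 8)
One optimal edit sequence:
  1. substitute 'c' -> 'f'  (+1)
  2. substitute 'o' -> 'a'  (+1)
  3. substitute 'n' -> 'c'  (+1)
  4. substitute 'g' -> 'i'  (+1)
  5. substitute 'r' -> 'l'  (+1)
  6. substitute 'e' -> 'i'  (+1)
  7. substitute 's' -> 't'  (+1)
  8. substitute 's' -> 'y'  (+1)
Edit distance = 8
Max length = max(8, 8) = 8
Similarity = 1 - 8/8
= 0.0000


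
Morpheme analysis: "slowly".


Word: "slowly"
Morphemes: slow + -ly
Each morpheme carries meaning
= 2 morphemes


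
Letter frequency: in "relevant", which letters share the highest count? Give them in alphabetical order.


Word: "relevant"
Letter counts:
  'a': 1
  'e': 2
  'l': 1
  'n': 1
  'r': 1
  't': 1
  'v': 1
Maximum count = 2
Most frequent = 'e' (2 times each)


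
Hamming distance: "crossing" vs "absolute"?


Comparing character by character (same length = 8):
  Pos 0: 'c' vs 'a' !=
  Pos 1: 'r' vs 'b' !=
  Pos 2: 'o' vs 's' !=
  Pos 3: 's' vs 'o' !=
  Pos 4: 's' vs 'l' !=
  Pos 5: 'i' vs 'u' !=
  Pos 6: 'n' vs 't' !=
  Pos 7: 'g' vs 'e' !=
Hamming distance = 8


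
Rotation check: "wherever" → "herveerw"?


Word: "wherever", Candidate: "herveerw"
Method: check if candidate is substring of word+word
"whereverwherever" contains "herveerw"? No
Is rotation = No


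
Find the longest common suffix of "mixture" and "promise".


Word 1: "mixture"
Word 2: "promise"
Comparing from end:
  Pos -1: 'e' == 'e'
  Pos -2: 'r' != 's' (stop)
LCS = "e" (length 1)


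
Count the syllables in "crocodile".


Word: "crocodile"
Syllable breakdown: croc · o · dile
Counting: 3 parts
= 3 syllables


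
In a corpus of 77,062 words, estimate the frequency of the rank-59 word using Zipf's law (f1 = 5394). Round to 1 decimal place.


Zipf's law: f(r) = f(1) / r
f(1) = 5394
f(59) = 5394 / 59
= 91.4 occurrences


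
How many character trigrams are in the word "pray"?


Word: "pray" (length 4)
Number of 3-grams = length - 3 + 1 = 4 - 3 + 1
= 2


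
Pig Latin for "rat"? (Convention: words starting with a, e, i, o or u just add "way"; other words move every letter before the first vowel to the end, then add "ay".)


Word: "rat"
Starts with consonant(s) → move to end, add 'ay'
Consonant cluster: "r"
Pig Latin = "atray"


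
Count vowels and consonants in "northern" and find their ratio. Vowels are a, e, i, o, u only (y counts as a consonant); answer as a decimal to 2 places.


Word: "northern"
Vowels (a,e,i,o,u): 2
Consonants: 6
Ratio = 2/6
= 0.33


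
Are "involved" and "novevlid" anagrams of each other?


Word 1: "involved" → sorted: deilnovv
Word 2: "novevlid" → sorted: deilnovv
Same letters? deilnovv == deilnovv
Anagram = Yes


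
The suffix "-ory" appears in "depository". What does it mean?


Suffix: -ory
As in: depository -> deposit + -ory
Meaning = relating to / place for


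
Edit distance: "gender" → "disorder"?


Word 1: "gender" (length 6)
Word 2: "disorder" (length 8)
One optimal edit sequence (insert/delete/substitute each cost 1):
  1. insert 'd'  (+1)
  2. insert 'i'  (+1)
  3. substitute 'g' -> 's'  (+1)
  4. substitute 'e' -> 'o'  (+1)
  5. substitute 'n' -> 'r'  (+1)
  6. keep 'd'
  7. keep 'e'
  8. keep 'r'
Total edit operations: 5
Edit distance = 5


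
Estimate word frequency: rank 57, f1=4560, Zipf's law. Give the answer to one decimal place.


Zipf's law: f(r) = f(1) / r
f(1) = 4560
f(57) = 4560 / 57
= 80.0 occurrences


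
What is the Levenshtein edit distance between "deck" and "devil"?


Word 1: "deck" (length 4)
Word 2: "devil" (length 5)
One optimal edit sequence (insert/delete/substitute each cost 1):
  1. keep 'd'
  2. keep 'e'
  3. insert 'v'  (+1)
  4. substitute 'c' -> 'i'  (+1)
  5. substitute 'k' -> 'l'  (+1)
Total edit operations: 3
Edit distance = 3


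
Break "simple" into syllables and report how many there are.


Word: "simple"
Syllable breakdown: sim-ple
Counting: 2 parts
= 2 syllables


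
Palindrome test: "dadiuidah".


Word: "dadiuidah"
Reversed: "hadiuidad"
Forward == Backward? dadiuidah != hadiuidad
Palindrome = No


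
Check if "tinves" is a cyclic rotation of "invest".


Word: "invest", Candidate: "tinves"
Method: check if candidate is substring of word+word
"investinvest" contains "tinves"? Yes
Is rotation = Yes


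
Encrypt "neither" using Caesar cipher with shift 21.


Word: "neither"
Shift: 21
Each letter → (letter + shift) mod 26:
  'n' (13) + 21 = 8 → 'i'
  'e' (4) + 21 = 25 → 'z'
  'i' (8) + 21 = 3 → 'd'
  't' (19) + 21 = 14 → 'o'
  'h' (7) + 21 = 2 → 'c'
  'e' (4) + 21 = 25 → 'z'
  'r' (17) + 21 = 12 → 'm'
Result = "izdoczm"


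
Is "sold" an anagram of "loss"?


Word 1: "loss" → sorted: loss
Word 2: "sold" → sorted: dlos
Same letters? loss != dlos
Anagram = No


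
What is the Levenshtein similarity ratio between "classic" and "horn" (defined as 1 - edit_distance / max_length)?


Word 1: "classic" (length 7)
Word 2: "horn" (length 4)
One optimal edit sequence:
  1. delete 'c'  (+1)
  2. delete 'l'  (+1)
  3. delete 'a'  (+1)
  4. substitute 's' -> 'h'  (+1)
  5. substitute 's' -> 'o'  (+1)
  6. substitute 'i' -> 'r'  (+1)
  7. substitute 'c' -> 'n'  (+1)
Edit distance = 7
Max length = max(7, 4) = 7
Similarity = 1 - 7/7
= 0.0000


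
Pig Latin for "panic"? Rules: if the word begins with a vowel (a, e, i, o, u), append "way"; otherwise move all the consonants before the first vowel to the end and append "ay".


Word: "panic"
Starts with consonant(s) → move to end, add 'ay'
Consonant cluster: "p"
Pig Latin = "anicpay"


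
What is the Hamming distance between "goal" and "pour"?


Comparing character by character (same length = 4):
  Pos 0: 'g' vs 'p' !=
  Pos 1: 'o' vs 'o' =
  Pos 2: 'a' vs 'u' !=
  Pos 3: 'l' vs 'r' !=
Hamming distance = 3


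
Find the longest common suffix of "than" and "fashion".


Word 1: "than"
Word 2: "fashion"
Comparing from end:
  Pos -1: 'n' == 'n'
  Pos -2: 'a' != 'o' (stop)
LCS = "n" (length 1)


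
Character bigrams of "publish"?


Word: "publish" (length 7)
Number of bigrams = 7 - 2 + 1 = 6
  Position 0: "pu"
  Position 1: "ub"
  Position 2: "bl"
  Position 3: "li"
  Position 4: "is"
  Position 5: "sh"
Bigrams = "pu", "ub", "bl", "li", "is", "sh"


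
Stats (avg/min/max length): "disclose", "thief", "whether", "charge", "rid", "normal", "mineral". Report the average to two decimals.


Lengths: "disclose"=8, "thief"=5, "whether"=7, "charge"=6, "rid"=3, "normal"=6, "mineral"=7
Sum = 42, Count = 7
Average = 42/7 = 6.00
= avg=6.00, min=3, max=8


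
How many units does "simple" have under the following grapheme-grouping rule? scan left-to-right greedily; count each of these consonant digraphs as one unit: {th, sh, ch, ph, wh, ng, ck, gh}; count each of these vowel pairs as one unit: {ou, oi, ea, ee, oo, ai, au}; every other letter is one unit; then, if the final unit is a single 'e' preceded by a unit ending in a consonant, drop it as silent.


Word: "simple" (6 letters)
Left-to-right scan:
  (1) 's' (letter)
  (2) 'i' (letter)
  (3) 'm' (letter)
  (4) 'p' (letter)
  (5) 'l' (letter)
  (6) 'e' (letter)
Units from scan: 6
Final unit is 'e' after a consonant -> drop as silent (-1)
Sound units = 5 units


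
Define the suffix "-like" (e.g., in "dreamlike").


Suffix: -like
Example: dreamlike = dream + -like
Meaning = resembling


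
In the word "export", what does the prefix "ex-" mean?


Prefix: ex-
As in: export -> ex- + port
Meaning = out / former


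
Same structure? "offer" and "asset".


Pattern of "offer": [0, 1, 1, 2, 3]
Pattern of "asset": [0, 1, 1, 2, 3]
Patterns match
Same pattern = Yes


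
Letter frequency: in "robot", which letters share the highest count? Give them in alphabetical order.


Word: "robot"
Letter counts:
  'b': 1
  'o': 2
  'r': 1
  't': 1
Maximum count = 2
Most frequent = 'o' (2 times each)


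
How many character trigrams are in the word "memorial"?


Word: "memorial" (length 8)
Number of 3-grams = length - 3 + 1 = 8 - 3 + 1
= 6


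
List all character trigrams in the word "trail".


Word: "trail" (length 5)
Number of trigrams = 5 - 3 + 1 = 3
  Position 0: "tra"
  Position 1: "rai"
  Position 2: "ail"
Trigrams = "tra", "rai", "ail"


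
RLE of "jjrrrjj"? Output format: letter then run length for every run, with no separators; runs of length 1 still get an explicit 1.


String: "jjrrrjj"
Scanning for consecutive runs:
  'j' x 2
  'r' x 3
  'j' x 2
RLE = "j2r3j2"


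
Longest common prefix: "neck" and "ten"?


Word 1: "neck"
Word 2: "ten"
Comparing from start:
  Pos 0: 'n' != 't' (stop)
LCP = "" (length 0)


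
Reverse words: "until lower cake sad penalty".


Original: "until lower cake sad penalty"
Words (1..n): until | lower | cake | sad | penalty
Reversed (n..1): penalty | sad | cake | lower | until
Result = "penalty sad cake lower until"


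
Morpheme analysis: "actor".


Word: "actor"
Morphemes: act | -or
Each morpheme carries meaning
= 2 morphemes


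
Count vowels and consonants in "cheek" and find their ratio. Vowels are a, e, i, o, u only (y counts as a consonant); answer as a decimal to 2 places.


Word: "cheek"
Vowels (a,e,i,o,u): 2
Consonants: 3
Ratio = 2/3
= 0.67


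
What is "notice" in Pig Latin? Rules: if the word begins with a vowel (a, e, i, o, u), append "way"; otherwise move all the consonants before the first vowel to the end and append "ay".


Word: "notice"
Starts with consonant(s) → move to end, add 'ay'
Consonant cluster: "n"
Pig Latin = "oticenay"


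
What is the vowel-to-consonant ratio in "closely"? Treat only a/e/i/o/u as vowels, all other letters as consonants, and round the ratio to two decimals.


Word: "closely"
Vowels (a,e,i,o,u): 2
Consonants: 5
Ratio = 2/5
= 0.40


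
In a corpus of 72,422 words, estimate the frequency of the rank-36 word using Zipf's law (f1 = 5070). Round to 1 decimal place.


Zipf's law: f(r) = f(1) / r
f(1) = 5070
f(36) = 5070 / 36
= 140.8 occurrences


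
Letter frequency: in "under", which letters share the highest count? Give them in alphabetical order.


Word: "under"
Letter counts:
  'd': 1
  'e': 1
  'n': 1
  'r': 1
  'u': 1
Maximum count = 1
Most frequent = 'd', 'e', 'n', 'r', 'u' (1 time each)


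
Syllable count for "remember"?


Word: "remember"
Syllable breakdown: re-mem-ber
Counting: 3 parts
= 3 syllables


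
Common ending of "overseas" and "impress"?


Word 1: "overseas"
Word 2: "impress"
Comparing from end:
  Pos -1: 's' == 's'
  Pos -2: 'a' != 's' (stop)
LCS = "s" (length 1)


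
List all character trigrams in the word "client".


Word: "client" (length 6)
Number of trigrams = 6 - 3 + 1 = 4
  Position 0: "cli"
  Position 1: "lie"
  Position 2: "ien"
  Position 3: "ent"
Trigrams = "cli", "lie", "ien", "ent"


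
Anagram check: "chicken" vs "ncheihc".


Word 1: "chicken" → sorted: ccehikn
Word 2: "ncheihc" → sorted: ccehhin
Same letters? ccehikn != ccehhin
Anagram = No


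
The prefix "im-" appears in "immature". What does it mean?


Prefix: im-
As in: immature -> im- + mature
Meaning = not / into


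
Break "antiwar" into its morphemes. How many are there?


Word: "antiwar"
Morphemes: anti- + war
Each morpheme carries meaning
= 2 morphemes


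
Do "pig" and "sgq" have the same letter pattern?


Pattern of "pig": [0, 1, 2]
Pattern of "sgq": [0, 1, 2]
Patterns match
Same pattern = Yes


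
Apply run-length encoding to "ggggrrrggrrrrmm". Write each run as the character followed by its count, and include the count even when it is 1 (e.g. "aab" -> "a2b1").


String: "ggggrrrggrrrrmm"
Scanning for consecutive runs:
  'g' x 4
  'r' x 3
  'g' x 2
  'r' x 4
  'm' x 2
RLE = "g4r3g2r4m2"
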